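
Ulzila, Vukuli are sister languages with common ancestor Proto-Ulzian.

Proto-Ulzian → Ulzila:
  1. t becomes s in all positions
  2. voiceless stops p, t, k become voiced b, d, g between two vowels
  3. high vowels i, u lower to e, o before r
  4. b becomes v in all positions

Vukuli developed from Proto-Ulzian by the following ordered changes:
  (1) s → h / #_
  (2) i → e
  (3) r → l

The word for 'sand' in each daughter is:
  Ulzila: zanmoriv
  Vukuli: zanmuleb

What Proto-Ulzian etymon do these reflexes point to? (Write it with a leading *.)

Position 8: Ulzila has v, Vukuli has b. Vukuli preserves b here (none of its changes turn any other segment into b), so the proto-segment is *b.
Position 5: Ulzila has o, Vukuli has u. Vukuli preserves u here (none of its changes turn any other segment into u), so the proto-segment is *u.
Position 7: Ulzila has i, Vukuli has e. Ulzila preserves i here (none of its changes turn any other segment into i), so the proto-segment is *i.
This points to *zanmurib. Verify forward in each daughter:
Ulzila: *zanmurib
  zanmurib (rule 1 does not apply)
  zanmurib (rule 2 does not apply)
  zanmurib → zanmorib   [pre-rhotic lowering]
  zanmorib → zanmoriv   [unconditioned shift]
  giving Ulzila zanmoriv.
Vukuli: *zanmurib
  zanmurib (rule 1 does not apply)
  zanmurib → zanmureb   [vowel merger]
  zanmureb → zanmuleb   [unconditioned shift]
  giving Vukuli zanmuleb.
No other proto-form is consistent with every reflex, so the reconstruction is *zanmurib.

*zanmurib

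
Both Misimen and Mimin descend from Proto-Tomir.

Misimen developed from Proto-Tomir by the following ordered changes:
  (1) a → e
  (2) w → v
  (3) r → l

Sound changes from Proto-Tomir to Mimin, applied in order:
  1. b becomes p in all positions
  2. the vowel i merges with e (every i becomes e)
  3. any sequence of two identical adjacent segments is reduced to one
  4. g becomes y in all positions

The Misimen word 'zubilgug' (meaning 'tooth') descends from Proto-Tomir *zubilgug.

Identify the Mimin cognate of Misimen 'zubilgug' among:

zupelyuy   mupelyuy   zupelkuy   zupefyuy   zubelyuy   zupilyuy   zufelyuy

zupelyuy

Mimin: *zubilgug
  zubilgug → zupilgug   [unconditioned shift]
  zupilgug → zupelgug   [vowel merger]
  zupelgug (rule 3 does not apply)
  zupelgug → zupelyuy   [unconditioned shift]
  giving Mimin zupelyuy.
Only 'zupelyuy' matches the regular Mimin development of *zubilgug.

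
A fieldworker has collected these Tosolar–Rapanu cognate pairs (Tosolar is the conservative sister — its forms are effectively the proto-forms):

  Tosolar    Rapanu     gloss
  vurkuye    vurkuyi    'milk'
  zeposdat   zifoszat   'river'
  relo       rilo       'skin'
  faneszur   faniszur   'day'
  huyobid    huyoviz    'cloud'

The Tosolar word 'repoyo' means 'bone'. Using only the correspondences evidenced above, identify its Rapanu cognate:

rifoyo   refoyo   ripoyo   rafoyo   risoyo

zeposdat ~ zifoszat — Tosolar e corresponds to Rapanu i after a consonant, before a labial obstruent.
zeposdat ~ zifoszat — Tosolar p corresponds to Rapanu f between vowels (before a back vowel).
Applying these to Tosolar 'repoyo':
  repoyo → ripoyo   (e→i after a consonant, before a labial obstruent)
  ripoyo → rifoyo   (p→f between vowels (before a back vowel))
So the Rapanu cognate is 'rifoyo'.

rifoyo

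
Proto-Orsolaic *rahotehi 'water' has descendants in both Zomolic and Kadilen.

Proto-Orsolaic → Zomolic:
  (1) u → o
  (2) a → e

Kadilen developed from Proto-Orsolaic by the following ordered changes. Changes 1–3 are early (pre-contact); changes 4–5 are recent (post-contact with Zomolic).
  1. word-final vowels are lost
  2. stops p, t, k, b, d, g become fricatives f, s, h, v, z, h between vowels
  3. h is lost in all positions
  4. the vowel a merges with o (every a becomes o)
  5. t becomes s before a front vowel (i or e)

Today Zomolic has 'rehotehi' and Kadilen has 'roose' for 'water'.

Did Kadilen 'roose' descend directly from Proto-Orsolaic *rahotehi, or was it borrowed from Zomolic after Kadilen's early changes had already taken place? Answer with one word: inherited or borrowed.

If inherited, *rahotehi would pass through all of Kadilen's changes:
Kadilen: start from *rahotehi.
  rule 1 (apocope): rahotehi → rahoteh
  rule 2 (intervocalic lenition): rahoteh → rahoseh
  rule 3 (h-loss): rahoseh → raose
  rule 4 (vowel merger): raose → roose
  rule 5: no change — roose
  ⇒ Kadilen roose
If borrowed from Zomolic 'rehotehi' after the early changes, it would undergo only the recent ones:
  rule 4 (vowel merger): no change (rehotehi)
  rule 5 (palatalisation): rehotehi → rehosehi
  ⇒ as a loan: rehosehi
Kadilen 'roose' matches the inherited outcome exactly, so it is an inherited cognate, not a loan.

inherited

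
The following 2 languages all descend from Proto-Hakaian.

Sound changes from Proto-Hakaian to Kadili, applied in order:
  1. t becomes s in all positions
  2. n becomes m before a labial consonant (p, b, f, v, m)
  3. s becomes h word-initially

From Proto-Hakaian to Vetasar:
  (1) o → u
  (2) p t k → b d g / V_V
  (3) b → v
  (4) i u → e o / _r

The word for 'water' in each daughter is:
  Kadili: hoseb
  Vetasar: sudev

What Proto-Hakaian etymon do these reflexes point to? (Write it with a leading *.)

Position 5: Kadili has b, Vetasar has v. Kadili preserves b here (none of its changes turn any other segment into b), so the proto-segment is *b.
Position 1: Kadili has h, Vetasar has s. Vetasar preserves s here (none of its changes turn any other segment into s), so the proto-segment is *s.
Continuing position by position gives *soteb; check it forward:
Kadili: *soteb
  soteb → soseb   [unconditioned shift]
  soseb (rule 2 does not apply)
  soseb → hoseb   [debuccalisation]
  giving Kadili hoseb.
Vetasar: start from *soteb.
  rule 1 (vowel merger): soteb → suteb
  rule 2 (intervocalic voicing): suteb → sudeb
  rule 3 (unconditioned shift): sudeb → sudev
  rule 4: no change — sudev
  ⇒ Vetasar sudev
*soteb is the unique common source.

*soteb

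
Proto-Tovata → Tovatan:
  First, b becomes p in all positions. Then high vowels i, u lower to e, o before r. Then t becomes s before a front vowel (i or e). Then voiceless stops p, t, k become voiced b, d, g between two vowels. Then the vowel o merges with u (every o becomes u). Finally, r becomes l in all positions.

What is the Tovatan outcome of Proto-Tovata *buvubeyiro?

Tovatan: *buvubeyiro
  buvubeyiro → puvupeyiro   [unconditioned shift]
  puvupeyiro → puvupeyero   [pre-rhotic lowering]
  puvupeyero (rule 3 does not apply)
  puvupeyero → puvubeyero   [intervocalic voicing]
  puvubeyero → puvubeyeru   [vowel merger]
  puvubeyeru → puvubeyelu   [unconditioned shift]
  giving Tovatan puvubeyelu.

puvubeyelu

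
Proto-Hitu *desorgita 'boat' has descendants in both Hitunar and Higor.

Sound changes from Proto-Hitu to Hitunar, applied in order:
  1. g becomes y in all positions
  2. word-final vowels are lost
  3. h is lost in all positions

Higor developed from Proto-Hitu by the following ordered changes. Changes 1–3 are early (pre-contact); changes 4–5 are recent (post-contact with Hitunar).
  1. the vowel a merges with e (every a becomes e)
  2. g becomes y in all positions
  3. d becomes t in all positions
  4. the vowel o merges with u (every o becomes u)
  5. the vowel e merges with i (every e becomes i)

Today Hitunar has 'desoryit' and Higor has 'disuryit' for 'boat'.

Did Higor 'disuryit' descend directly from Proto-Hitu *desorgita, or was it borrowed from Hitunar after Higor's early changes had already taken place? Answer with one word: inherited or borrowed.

borrowed

If inherited, *desorgita would pass through all of Higor's changes:
Higor: start from *desorgita.
  rule 1 (vowel merger): desorgita → desorgite
  rule 2 (unconditioned shift): desorgite → desoryite
  rule 3 (unconditioned shift): desoryite → tesoryite
  rule 4 (vowel merger): tesoryite → tesuryite
  rule 5 (vowel merger): tesuryite → tisuryiti
  ⇒ Higor tisuryiti
If borrowed from Hitunar 'desoryit' after the early changes, it would undergo only the recent ones:
  rule 4 (vowel merger): desoryit → desuryit
  rule 5 (vowel merger): desuryit → disuryit
  ⇒ as a loan: disuryit
Higor 'disuryit' matches the loan outcome 'disuryit', not the inherited 'tisuryiti' — it skipped the early Higor changes, so it was borrowed from Hitunar.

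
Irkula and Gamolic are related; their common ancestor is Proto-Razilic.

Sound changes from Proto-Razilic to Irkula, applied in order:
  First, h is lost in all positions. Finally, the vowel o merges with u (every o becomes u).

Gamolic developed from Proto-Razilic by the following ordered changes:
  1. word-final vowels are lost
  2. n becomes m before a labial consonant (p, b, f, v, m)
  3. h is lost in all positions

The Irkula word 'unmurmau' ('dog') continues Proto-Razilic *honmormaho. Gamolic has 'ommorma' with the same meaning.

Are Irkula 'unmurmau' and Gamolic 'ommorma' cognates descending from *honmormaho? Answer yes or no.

yes

Derive the expected Gamolic reflex of *honmormaho:
Gamolic: *honmormaho
  honmormaho → honmormah   [apocope]
  honmormah → hommormah   [nasal place assimilation]
  hommormah → ommorma   [h-loss]
  giving Gamolic ommorma.
Gamolic 'ommorma' matches the regular reflex exactly, so the pair is cognate.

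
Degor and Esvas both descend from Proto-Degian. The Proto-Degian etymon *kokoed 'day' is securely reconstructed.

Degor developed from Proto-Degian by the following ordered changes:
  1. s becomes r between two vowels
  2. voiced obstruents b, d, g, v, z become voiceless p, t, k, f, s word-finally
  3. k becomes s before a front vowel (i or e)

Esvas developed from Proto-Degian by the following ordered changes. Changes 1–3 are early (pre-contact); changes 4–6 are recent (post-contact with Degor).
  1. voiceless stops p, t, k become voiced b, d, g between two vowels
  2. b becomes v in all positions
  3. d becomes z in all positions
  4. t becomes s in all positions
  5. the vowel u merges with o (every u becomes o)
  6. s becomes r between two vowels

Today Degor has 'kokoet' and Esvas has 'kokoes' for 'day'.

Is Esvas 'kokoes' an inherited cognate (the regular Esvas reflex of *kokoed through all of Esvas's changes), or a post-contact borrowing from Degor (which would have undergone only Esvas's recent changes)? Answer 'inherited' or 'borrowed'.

If inherited, *kokoed would pass through all of Esvas's changes:
Esvas: start from *kokoed.
  rule 1 (intervocalic voicing): kokoed → kogoed
  rule 2: no change — kogoed
  rule 3 (unconditioned shift): kogoed → kogoez
  rule 4: no change — kogoez
  rule 5: no change — kogoez
  rule 6: no change — kogoez
  ⇒ Esvas kogoez
If borrowed from Degor 'kokoet' after the early changes, it would undergo only the recent ones:
  rule 4 (unconditioned shift): kokoet → kokoes
  rule 5 (vowel merger): no change (kokoes)
  rule 6 (rhotacism): no change (kokoes)
  ⇒ as a loan: kokoes
Esvas 'kokoes' matches the loan outcome 'kokoes', not the inherited 'kogoez' — it skipped the early Esvas changes, so it was borrowed from Degor.

borrowed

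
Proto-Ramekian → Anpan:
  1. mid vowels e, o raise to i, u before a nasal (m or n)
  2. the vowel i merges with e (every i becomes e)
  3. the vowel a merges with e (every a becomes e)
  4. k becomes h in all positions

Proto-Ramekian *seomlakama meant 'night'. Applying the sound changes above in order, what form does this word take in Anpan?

seumleheme

Anpan: *seomlakama > seumlakama > seumlekeme > seumleheme  (by pre-nasal raising, vowel merger, unconditioned shift)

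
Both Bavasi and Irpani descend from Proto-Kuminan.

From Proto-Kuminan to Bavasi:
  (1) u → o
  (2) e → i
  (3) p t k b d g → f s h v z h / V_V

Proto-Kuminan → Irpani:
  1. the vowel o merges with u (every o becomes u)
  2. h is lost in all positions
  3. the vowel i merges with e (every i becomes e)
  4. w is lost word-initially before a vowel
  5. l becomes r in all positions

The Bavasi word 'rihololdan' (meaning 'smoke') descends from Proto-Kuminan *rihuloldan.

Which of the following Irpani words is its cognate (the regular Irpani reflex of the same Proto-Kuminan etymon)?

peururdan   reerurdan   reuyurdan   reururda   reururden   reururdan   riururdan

Irpani: *rihuloldan > rihululdan > riululdan > reululdan > reururdan  (by vowel merger, h-loss, vowel merger, unconditioned shift)
The other candidates each miss or misapply at least one Irpani change.

reururdan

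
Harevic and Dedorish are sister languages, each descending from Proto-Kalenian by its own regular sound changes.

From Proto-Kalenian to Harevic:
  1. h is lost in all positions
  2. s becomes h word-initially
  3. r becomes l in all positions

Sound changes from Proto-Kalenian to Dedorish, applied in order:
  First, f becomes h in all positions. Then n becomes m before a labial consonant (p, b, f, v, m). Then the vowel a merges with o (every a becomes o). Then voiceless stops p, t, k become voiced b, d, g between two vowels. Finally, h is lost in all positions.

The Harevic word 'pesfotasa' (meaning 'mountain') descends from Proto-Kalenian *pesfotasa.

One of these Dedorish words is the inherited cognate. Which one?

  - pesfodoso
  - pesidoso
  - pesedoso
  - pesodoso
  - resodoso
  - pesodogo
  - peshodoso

Dedorish: start from *pesfotasa.
  rule 1 (unconditioned shift): pesfotasa → peshotasa
  rule 2: no change — peshotasa
  rule 3 (vowel merger): peshotasa → peshotoso
  rule 4 (intervocalic voicing): peshotoso → peshodoso
  rule 5 (h-loss): peshodoso → pesodoso
  ⇒ Dedorish pesodoso
Among the options, 'pesodoso' alone shows every Dedorish change applied in order.

pesodoso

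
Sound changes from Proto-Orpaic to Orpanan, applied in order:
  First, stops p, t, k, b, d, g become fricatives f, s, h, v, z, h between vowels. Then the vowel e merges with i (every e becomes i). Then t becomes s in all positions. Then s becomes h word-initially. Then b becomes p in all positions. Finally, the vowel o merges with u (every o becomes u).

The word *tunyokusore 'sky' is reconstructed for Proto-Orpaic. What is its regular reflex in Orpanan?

Orpanan: *tunyokusore > tunyohusore > tunyohusori > sunyohusori > hunyohusori > hunyuhusuri  (by intervocalic lenition, vowel merger, unconditioned shift, debuccalisation, vowel merger)

hunyuhusuri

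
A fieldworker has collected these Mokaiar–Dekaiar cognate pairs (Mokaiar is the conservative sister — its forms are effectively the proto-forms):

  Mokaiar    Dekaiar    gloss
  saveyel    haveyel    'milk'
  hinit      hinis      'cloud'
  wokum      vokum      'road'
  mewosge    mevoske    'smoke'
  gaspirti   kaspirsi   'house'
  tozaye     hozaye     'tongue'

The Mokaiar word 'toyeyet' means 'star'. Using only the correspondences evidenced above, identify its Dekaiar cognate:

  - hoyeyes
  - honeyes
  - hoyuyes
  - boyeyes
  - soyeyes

hoyeyes

tozaye ~ hozaye — Mokaiar t corresponds to Dekaiar h word-initially before a back vowel.
hinit ~ hinis — Mokaiar t corresponds to Dekaiar s word-finally.
Applying these to Mokaiar 'toyeyet':
  toyeyet → hoyeyet   (t→h word-initially before a back vowel)
  hoyeyet → hoyeyes   (t→s word-finally)
So the Dekaiar cognate is 'hoyeyes'.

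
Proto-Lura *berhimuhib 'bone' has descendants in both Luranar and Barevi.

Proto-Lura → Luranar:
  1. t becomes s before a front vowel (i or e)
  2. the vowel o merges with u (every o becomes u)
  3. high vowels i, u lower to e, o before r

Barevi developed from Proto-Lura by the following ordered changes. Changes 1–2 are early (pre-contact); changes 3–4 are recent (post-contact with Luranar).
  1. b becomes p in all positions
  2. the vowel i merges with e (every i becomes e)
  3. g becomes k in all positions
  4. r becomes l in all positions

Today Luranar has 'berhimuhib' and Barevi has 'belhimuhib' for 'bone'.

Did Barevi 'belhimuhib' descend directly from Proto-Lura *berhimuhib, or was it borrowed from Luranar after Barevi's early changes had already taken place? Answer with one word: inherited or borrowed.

If inherited, *berhimuhib would pass through all of Barevi's changes:
Barevi: *berhimuhib > perhimuhip > perhemuhep > pelhemuhep  (by unconditioned shift, vowel merger, unconditioned shift)
If borrowed from Luranar 'berhimuhib' after the early changes, it would undergo only the recent ones:
  rule 3 (unconditioned shift): no change (berhimuhib)
  rule 4 (unconditioned shift): berhimuhib → belhimuhib
  ⇒ as a loan: belhimuhib
Barevi 'belhimuhib' matches the loan outcome 'belhimuhib', not the inherited 'pelhemuhep' — it skipped the early Barevi changes, so it was borrowed from Luranar.

borrowed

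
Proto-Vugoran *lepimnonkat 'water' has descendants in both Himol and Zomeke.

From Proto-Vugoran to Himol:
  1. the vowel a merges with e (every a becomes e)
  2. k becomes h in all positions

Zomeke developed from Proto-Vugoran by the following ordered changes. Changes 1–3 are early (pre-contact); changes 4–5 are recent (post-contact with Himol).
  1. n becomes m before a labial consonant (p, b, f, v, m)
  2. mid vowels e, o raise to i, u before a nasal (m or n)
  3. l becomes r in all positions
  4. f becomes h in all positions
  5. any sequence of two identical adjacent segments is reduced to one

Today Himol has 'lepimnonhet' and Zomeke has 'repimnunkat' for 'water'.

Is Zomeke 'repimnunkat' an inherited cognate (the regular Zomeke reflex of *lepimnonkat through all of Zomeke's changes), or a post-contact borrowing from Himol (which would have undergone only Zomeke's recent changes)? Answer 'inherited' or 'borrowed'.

If inherited, *lepimnonkat would pass through all of Zomeke's changes:
Zomeke: *lepimnonkat > lepimnunkat > repimnunkat  (by pre-nasal raising, unconditioned shift)
If borrowed from Himol 'lepimnonhet' after the early changes, it would undergo only the recent ones:
  rule 4 (unconditioned shift): no change (lepimnonhet)
  rule 5 (degemination): no change (lepimnonhet)
  ⇒ as a loan: lepimnonhet
Zomeke 'repimnunkat' matches the inherited outcome exactly, so it is an inherited cognate, not a loan.

inherited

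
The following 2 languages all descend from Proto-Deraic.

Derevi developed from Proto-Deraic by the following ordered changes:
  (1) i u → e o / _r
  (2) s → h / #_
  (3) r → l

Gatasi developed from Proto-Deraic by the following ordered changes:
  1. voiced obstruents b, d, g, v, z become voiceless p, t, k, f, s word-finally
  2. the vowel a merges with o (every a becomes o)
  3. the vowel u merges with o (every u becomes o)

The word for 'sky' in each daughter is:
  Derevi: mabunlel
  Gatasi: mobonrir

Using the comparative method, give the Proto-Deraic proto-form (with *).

Position 8: Derevi has l, Gatasi has r. Gatasi preserves r here (none of its changes turn any other segment into r), so the proto-segment is *r.
Position 6: Derevi has l, Gatasi has r. Gatasi preserves r here (none of its changes turn any other segment into r), so the proto-segment is *r.
Continuing position by position gives *mabunrir; check it forward:
Derevi: *mabunrir > mabunrer > mabunlel  (by pre-rhotic lowering, unconditioned shift)
Gatasi: start from *mabunrir.
  rule 1: no change — mabunrir
  rule 2 (vowel merger): mabunrir → mobunrir
  rule 3 (vowel merger): mobunrir → mobonrir
  ⇒ Gatasi mobonrir
*mabunrir is the unique common source.

*mabunrir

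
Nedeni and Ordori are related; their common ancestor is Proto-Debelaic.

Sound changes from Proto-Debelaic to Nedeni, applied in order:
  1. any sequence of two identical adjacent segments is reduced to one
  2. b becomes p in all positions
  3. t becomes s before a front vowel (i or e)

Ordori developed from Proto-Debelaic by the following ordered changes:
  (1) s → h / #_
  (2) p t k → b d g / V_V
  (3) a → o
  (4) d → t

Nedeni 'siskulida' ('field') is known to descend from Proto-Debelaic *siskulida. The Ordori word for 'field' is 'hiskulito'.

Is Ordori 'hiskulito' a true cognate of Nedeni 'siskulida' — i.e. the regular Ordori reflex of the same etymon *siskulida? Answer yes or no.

yes

Derive the expected Ordori reflex of *siskulida:
Ordori: *siskulida > hiskulida > hiskulido > hiskulito  (by debuccalisation, vowel merger, unconditioned shift)
Ordori 'hiskulito' matches the regular reflex exactly, so the pair is cognate.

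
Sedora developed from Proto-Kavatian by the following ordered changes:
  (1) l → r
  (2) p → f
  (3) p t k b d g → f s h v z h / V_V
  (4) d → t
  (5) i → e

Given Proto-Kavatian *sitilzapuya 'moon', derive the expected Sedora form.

Sedora: *sitilzapuya
  sitilzapuya → sitirzapuya   [unconditioned shift]
  sitirzapuya → sitirzafuya   [unconditioned shift]
  sitirzafuya → sisirzafuya   [intervocalic lenition]
  sisirzafuya (rule 4 does not apply)
  sisirzafuya → seserzafuya   [vowel merger]
  giving Sedora seserzafuya.

seserzafuya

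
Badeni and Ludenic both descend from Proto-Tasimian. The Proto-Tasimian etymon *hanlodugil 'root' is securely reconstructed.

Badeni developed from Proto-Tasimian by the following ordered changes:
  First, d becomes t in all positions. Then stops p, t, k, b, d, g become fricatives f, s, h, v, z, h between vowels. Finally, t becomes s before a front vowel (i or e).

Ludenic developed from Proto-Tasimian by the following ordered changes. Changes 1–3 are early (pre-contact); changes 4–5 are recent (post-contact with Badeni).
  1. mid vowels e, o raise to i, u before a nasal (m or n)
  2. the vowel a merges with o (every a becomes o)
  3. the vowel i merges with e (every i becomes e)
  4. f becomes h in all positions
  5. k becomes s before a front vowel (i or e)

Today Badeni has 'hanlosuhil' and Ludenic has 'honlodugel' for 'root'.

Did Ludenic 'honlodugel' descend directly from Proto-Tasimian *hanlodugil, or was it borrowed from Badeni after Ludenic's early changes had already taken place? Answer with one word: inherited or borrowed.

If inherited, *hanlodugil would pass through all of Ludenic's changes:
Ludenic: start from *hanlodugil.
  rule 1: no change — hanlodugil
  rule 2 (vowel merger): hanlodugil → honlodugil
  rule 3 (vowel merger): honlodugil → honlodugel
  rule 4: no change — honlodugel
  rule 5: no change — honlodugel
  ⇒ Ludenic honlodugel
If borrowed from Badeni 'hanlosuhil' after the early changes, it would undergo only the recent ones:
  rule 4 (unconditioned shift): no change (hanlosuhil)
  rule 5 (palatalisation): no change (hanlosuhil)
  ⇒ as a loan: hanlosuhil
Ludenic 'honlodugel' matches the inherited outcome exactly, so it is an inherited cognate, not a loan.

inherited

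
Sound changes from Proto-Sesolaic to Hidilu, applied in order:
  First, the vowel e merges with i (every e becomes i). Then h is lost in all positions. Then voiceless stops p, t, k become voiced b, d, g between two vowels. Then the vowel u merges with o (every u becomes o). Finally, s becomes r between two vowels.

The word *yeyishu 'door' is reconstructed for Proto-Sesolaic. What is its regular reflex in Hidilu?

yiyiro

Hidilu: start from *yeyishu.
  rule 1 (vowel merger): yeyishu → yiyishu
  rule 2 (h-loss): yiyishu → yiyisu
  rule 3: no change — yiyisu
  rule 4 (vowel merger): yiyisu → yiyiso
  rule 5 (rhotacism): yiyiso → yiyiro
  ⇒ Hidilu yiyiro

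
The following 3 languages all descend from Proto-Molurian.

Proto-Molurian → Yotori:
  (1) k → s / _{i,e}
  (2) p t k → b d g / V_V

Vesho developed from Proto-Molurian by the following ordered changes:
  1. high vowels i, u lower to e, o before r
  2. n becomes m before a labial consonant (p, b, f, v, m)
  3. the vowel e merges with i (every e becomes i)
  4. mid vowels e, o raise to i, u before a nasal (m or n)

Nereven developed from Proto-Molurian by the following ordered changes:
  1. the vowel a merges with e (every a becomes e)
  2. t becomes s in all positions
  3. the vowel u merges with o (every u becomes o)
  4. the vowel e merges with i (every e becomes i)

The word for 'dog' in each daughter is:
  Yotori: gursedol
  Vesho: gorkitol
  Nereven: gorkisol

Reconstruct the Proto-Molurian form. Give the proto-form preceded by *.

*gurketol

Position 2: Yotori has u, Vesho has o, Nereven has o. Yotori preserves u here (none of its changes turn any other segment into u), so the proto-segment is *u.
Position 5: Yotori has e, Vesho has i, Nereven has i. Yotori preserves e here (none of its changes turn any other segment into e), so the proto-segment is *e.
Position 4: Yotori has s, Vesho has k, Nereven has k. Vesho preserves k here (none of its changes turn any other segment into k), so the proto-segment is *k.
Continuing position by position gives *gurketol; check it forward:
Yotori: *gurketol
  gurketol → gursetol   [palatalisation]
  gursetol → gursedol   [intervocalic voicing]
  giving Yotori gursedol.
Vesho: *gurketol
  gurketol → gorketol   [pre-rhotic lowering]
  gorketol (rule 2 does not apply)
  gorketol → gorkitol   [vowel merger]
  gorkitol (rule 4 does not apply)
  giving Vesho gorkitol.
Nereven: *gurketol > gurkesol > gorkesol > gorkisol  (by unconditioned shift, vowel merger, vowel merger)
No other proto-form is consistent with every reflex, so the reconstruction is *gurketol.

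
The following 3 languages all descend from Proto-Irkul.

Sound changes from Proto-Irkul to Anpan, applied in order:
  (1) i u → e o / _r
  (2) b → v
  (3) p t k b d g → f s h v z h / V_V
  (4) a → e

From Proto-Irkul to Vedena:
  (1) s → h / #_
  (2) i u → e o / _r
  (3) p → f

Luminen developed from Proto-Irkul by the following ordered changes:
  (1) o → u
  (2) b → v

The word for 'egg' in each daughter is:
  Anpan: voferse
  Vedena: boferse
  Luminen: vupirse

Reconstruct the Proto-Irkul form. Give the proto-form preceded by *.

*bopirse

Position 2: Anpan has o, Vedena has o, Luminen has u. Taking the neighbouring segments as reconstructed: Anpan o can only go back to *o; Vedena o can only go back to *o; Luminen u could go back to *o or *u — the one source consistent with every daughter is *o.
Position 3: Anpan has f, Vedena has f, Luminen has p. Luminen preserves p here (none of its changes turn any other segment into p), so the proto-segment is *p.
Verify the candidate proto-form against each daughter:
Anpan: start from *bopirse.
  rule 1 (pre-rhotic lowering): bopirse → boperse
  rule 2 (unconditioned shift): boperse → voperse
  rule 3 (intervocalic lenition): voperse → voferse
  rule 4: no change — voferse
  ⇒ Anpan voferse
Vedena: *bopirse
  bopirse (rule 1 does not apply)
  bopirse → boperse   [pre-rhotic lowering]
  boperse → boferse   [unconditioned shift]
  giving Vedena boferse.
Luminen: start from *bopirse.
  rule 1 (vowel merger): bopirse → bupirse
  rule 2 (unconditioned shift): bupirse → vupirse
  ⇒ Luminen vupirse
*bopirse is the unique common source.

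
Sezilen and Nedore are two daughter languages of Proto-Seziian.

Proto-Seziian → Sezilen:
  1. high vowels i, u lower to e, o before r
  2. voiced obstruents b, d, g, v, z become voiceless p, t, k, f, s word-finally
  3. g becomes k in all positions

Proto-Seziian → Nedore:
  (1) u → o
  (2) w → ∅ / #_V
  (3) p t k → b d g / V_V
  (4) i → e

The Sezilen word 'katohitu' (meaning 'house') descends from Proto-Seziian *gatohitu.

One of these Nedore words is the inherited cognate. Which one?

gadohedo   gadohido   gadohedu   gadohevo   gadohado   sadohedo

Nedore: start from *gatohitu.
  rule 1 (vowel merger): gatohitu → gatohito
  rule 2: no change — gatohito
  rule 3 (intervocalic voicing): gatohito → gadohido
  rule 4 (vowel merger): gadohido → gadohedo
  ⇒ Nedore gadohedo

gadohedo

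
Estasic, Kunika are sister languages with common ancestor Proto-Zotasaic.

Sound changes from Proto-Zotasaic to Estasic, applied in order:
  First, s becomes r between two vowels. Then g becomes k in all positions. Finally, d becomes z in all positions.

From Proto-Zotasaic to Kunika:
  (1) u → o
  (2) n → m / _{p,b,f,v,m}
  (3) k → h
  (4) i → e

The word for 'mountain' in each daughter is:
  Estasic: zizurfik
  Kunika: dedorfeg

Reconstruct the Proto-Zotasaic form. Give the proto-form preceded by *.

*didurfig

Position 1: Estasic has z, Kunika has d. Kunika preserves d here (none of its changes turn any other segment into d), so the proto-segment is *d.
Position 3: Estasic has z, Kunika has d. Kunika preserves d here (none of its changes turn any other segment into d), so the proto-segment is *d.
Verify the candidate proto-form against each daughter:
Estasic: *didurfig
  didurfig (rule 1 does not apply)
  didurfig → didurfik   [unconditioned shift]
  didurfik → zizurfik   [unconditioned shift]
  giving Estasic zizurfik.
Kunika: *didurfig
  didurfig → didorfig   [vowel merger]
  didorfig (rule 2 does not apply)
  didorfig (rule 3 does not apply)
  didorfig → dedorfeg   [vowel merger]
  giving Kunika dedorfeg.
Only *didurfig yields all of Estasic zizurfik, Kunika dedorfeg.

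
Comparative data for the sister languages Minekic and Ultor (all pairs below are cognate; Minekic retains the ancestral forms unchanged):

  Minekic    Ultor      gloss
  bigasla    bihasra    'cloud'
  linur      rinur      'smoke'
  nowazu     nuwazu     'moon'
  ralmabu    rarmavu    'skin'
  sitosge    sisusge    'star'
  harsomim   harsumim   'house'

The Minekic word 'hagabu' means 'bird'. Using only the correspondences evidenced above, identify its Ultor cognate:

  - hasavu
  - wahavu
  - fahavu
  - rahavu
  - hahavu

hahavu

bigasla ~ bihasra — Minekic g corresponds to Ultor h between vowels (before a back vowel).
ralmabu ~ rarmavu — Minekic b corresponds to Ultor v between vowels (before a back vowel).
Applying these to Minekic 'hagabu':
  hagabu → hahabu   (g→h between vowels (before a back vowel))
  hahabu → hahavu   (b→v between vowels (before a back vowel))
So the Ultor cognate is 'hahavu'.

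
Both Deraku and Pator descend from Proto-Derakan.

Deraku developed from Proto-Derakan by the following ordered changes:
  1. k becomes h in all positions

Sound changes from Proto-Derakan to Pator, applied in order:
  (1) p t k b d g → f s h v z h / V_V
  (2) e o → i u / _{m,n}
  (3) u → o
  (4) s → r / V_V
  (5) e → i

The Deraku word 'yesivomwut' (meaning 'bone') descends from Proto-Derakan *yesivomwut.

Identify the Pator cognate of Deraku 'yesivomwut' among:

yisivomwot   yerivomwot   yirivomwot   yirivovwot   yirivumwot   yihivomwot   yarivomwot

yirivomwot

Pator: *yesivomwut > yesivumwut > yesivomwot > yerivomwot > yirivomwot  (by pre-nasal raising, vowel merger, rhotacism, vowel merger)
The other candidates each miss or misapply at least one Pator change.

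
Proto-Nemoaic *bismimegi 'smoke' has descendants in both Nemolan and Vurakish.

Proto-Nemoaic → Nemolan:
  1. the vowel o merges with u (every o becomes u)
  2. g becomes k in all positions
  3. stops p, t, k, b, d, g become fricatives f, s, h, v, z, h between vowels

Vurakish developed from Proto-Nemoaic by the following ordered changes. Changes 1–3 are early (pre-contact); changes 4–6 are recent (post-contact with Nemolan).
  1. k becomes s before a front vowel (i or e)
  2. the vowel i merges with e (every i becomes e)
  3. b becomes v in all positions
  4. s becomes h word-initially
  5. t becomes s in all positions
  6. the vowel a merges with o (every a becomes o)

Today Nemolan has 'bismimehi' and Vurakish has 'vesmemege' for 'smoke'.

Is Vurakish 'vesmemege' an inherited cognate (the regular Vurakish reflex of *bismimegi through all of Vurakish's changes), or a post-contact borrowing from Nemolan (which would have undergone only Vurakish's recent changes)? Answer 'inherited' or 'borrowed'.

If inherited, *bismimegi would pass through all of Vurakish's changes:
Vurakish: *bismimegi > besmemege > vesmemege  (by vowel merger, unconditioned shift)
If borrowed from Nemolan 'bismimehi' after the early changes, it would undergo only the recent ones:
  rule 4 (debuccalisation): no change (bismimehi)
  rule 5 (unconditioned shift): no change (bismimehi)
  rule 6 (vowel merger): no change (bismimehi)
  ⇒ as a loan: bismimehi
Vurakish 'vesmemege' matches the inherited outcome exactly, so it is an inherited cognate, not a loan.

inherited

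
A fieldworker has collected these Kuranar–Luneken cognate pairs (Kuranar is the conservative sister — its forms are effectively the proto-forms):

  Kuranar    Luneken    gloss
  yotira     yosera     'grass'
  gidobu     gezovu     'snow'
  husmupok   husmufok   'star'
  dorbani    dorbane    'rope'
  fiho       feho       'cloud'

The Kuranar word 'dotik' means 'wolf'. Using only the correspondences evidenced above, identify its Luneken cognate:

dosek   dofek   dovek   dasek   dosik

yotira ~ yosera — Kuranar t corresponds to Luneken s between vowels (before a front vowel).
gidobu ~ gezovu, fiho ~ feho — Kuranar i corresponds to Luneken e after a consonant, before a consonant other than r, m, n, p, b, f, v.
Applying these to Kuranar 'dotik':
  dotik → dosik   (t→s between vowels (before a front vowel))
  dosik → dosek   (i→e after a consonant, before a consonant other than r, m, n, p, b, f, v)
So the Luneken cognate is 'dosek'.

dosek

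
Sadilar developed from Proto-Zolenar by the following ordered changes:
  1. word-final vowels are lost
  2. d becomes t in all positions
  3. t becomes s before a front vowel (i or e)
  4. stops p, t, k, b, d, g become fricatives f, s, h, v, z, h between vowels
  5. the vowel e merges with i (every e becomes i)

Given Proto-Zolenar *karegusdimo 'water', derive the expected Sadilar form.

karihussim

Sadilar: *karegusdimo
  karegusdimo → karegusdim   [apocope]
  karegusdim → karegustim   [unconditioned shift]
  karegustim → karegussim   [palatalisation]
  karegussim → karehussim   [intervocalic lenition]
  karehussim → karihussim   [vowel merger]
  giving Sadilar karihussim.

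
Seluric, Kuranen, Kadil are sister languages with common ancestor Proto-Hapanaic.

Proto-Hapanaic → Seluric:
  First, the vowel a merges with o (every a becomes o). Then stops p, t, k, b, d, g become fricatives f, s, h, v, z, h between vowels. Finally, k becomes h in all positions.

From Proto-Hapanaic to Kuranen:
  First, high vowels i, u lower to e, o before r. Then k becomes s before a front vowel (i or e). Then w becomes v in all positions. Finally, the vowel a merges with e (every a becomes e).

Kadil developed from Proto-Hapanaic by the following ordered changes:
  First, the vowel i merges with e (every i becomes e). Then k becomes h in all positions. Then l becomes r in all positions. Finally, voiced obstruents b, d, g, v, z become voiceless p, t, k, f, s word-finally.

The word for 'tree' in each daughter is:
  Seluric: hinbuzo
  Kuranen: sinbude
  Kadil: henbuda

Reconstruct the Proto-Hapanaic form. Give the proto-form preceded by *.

Position 1: Seluric has h, Kuranen has s, Kadil has h. Taking the neighbouring segments as reconstructed: Seluric h could go back to *k or *h; Kuranen s could go back to *k or *s; Kadil h could go back to *k or *h — the one source consistent with every daughter is *k.
Position 7: Seluric has o, Kuranen has e, Kadil has a. Kadil preserves a here (none of its changes turn any other segment into a), so the proto-segment is *a.
Position 2: Seluric has i, Kuranen has i, Kadil has e. Seluric preserves i here (none of its changes turn any other segment into i), so the proto-segment is *i.
This points to *kinbuda. Verify forward in each daughter:
Seluric: *kinbuda
  kinbuda → kinbudo   [vowel merger]
  kinbudo → kinbuzo   [intervocalic lenition]
  kinbuzo → hinbuzo   [unconditioned shift]
  giving Seluric hinbuzo.
Kuranen: *kinbuda
  kinbuda (rule 1 does not apply)
  kinbuda → sinbuda   [palatalisation]
  sinbuda (rule 3 does not apply)
  sinbuda → sinbude   [vowel merger]
  giving Kuranen sinbude.
Kadil: *kinbuda > kenbuda > henbuda  (by vowel merger, unconditioned shift)
Only *kinbuda yields all of Seluric hinbuzo, Kuranen sinbude, Kadil henbuda.

*kinbuda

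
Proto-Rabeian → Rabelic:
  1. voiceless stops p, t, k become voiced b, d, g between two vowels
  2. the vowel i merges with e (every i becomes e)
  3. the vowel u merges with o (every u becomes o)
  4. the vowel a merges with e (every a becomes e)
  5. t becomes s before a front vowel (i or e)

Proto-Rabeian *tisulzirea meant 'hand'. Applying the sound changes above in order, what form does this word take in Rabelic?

Rabelic: *tisulzirea
  tisulzirea (rule 1 does not apply)
  tisulzirea → tesulzerea   [vowel merger]
  tesulzerea → tesolzerea   [vowel merger]
  tesolzerea → tesolzeree   [vowel merger]
  tesolzeree → sesolzeree   [palatalisation]
  giving Rabelic sesolzeree.

sesolzeree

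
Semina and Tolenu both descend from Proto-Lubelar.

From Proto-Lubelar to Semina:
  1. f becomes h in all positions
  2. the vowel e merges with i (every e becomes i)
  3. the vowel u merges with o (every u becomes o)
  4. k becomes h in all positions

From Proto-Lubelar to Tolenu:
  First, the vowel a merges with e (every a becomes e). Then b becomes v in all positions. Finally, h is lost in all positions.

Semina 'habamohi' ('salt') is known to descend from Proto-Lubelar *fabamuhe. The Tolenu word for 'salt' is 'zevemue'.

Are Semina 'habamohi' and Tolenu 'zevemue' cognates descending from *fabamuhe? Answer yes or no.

Derive the expected Tolenu reflex of *fabamuhe:
Tolenu: start from *fabamuhe.
  rule 1 (vowel merger): fabamuhe → febemuhe
  rule 2 (unconditioned shift): febemuhe → fevemuhe
  rule 3 (h-loss): fevemuhe → fevemue
  ⇒ Tolenu fevemue
The regular Tolenu reflex would be 'fevemue', but the attested form is 'zevemue'. The correspondence is irregular, so they are not cognates (the Tolenu form has a different source).

no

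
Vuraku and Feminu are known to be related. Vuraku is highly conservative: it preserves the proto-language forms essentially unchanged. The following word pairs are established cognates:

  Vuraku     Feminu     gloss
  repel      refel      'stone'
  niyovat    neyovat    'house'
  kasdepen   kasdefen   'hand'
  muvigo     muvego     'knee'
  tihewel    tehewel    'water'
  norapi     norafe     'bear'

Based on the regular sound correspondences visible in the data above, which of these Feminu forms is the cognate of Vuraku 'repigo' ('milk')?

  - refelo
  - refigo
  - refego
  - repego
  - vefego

refego

norapi ~ norafe — Vuraku p corresponds to Feminu f between vowels (before a front vowel).
niyovat ~ neyovat, muvigo ~ muvego — Vuraku i corresponds to Feminu e after a consonant, before a consonant other than r, m, n, p, b, f, v.
Applying these to Vuraku 'repigo':
  repigo → refigo   (p→f between vowels (before a front vowel))
  refigo → refego   (i→e after a consonant, before a consonant other than r, m, n, p, b, f, v)
So the Feminu cognate is 'refego'.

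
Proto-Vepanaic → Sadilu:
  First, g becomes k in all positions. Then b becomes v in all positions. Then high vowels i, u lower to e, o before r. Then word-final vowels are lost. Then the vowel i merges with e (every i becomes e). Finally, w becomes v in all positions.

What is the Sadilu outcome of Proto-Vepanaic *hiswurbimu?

hesvorvem

Sadilu: *hiswurbimu
  hiswurbimu (rule 1 does not apply)
  hiswurbimu → hiswurvimu   [unconditioned shift]
  hiswurvimu → hisworvimu   [pre-rhotic lowering]
  hisworvimu → hisworvim   [apocope]
  hisworvim → hesworvem   [vowel merger]
  hesworvem → hesvorvem   [unconditioned shift]
  giving Sadilu hesvorvem.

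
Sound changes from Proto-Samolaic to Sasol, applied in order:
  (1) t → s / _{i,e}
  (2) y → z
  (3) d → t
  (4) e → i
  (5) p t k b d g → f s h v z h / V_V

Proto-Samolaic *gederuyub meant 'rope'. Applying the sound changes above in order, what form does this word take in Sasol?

gisiruzub

Sasol: start from *gederuyub.
  rule 1: no change — gederuyub
  rule 2 (unconditioned shift): gederuyub → gederuzub
  rule 3 (unconditioned shift): gederuzub → geteruzub
  rule 4 (vowel merger): geteruzub → gitiruzub
  rule 5 (intervocalic lenition): gitiruzub → gisiruzub
  ⇒ Sasol gisiruzub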